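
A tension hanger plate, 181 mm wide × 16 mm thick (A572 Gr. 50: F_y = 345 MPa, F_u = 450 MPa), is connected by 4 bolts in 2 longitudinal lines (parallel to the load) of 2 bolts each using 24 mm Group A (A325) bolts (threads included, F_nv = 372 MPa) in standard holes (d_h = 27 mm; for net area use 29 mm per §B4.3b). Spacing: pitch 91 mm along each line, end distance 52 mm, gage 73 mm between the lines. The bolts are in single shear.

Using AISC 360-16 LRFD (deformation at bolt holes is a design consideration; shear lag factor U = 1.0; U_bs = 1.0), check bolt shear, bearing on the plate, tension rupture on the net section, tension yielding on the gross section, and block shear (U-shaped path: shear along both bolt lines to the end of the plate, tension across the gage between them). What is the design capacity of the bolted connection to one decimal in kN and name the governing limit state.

504.9 kN (bolt shear governs)

Bolt shear: A_b = π(24)²/4 = 452.39 mm². φR_n = 0.75 × 372 × 452.39 × 4 × 1 = 504.9 kN.
Bearing (16 mm plate, F_u = 450 MPa): end bolts L_c = 52 − 27/2 = 38.5, R_n = min(1.2×38.5×16×450, 2.4×24×16×450) = 332.64 kN/bolt; interior L_c = 91 − 27 = 64, R_n = 414.72 kN/bolt. φR_n = 0.75 × (2×332.64 + 2×414.72) = 1121.0 kN.
Tension rupture (net): A_n = (181 − 2×29)×16 = 1968 mm² (U = 1.0, A_e = A_n). φR_n = 0.75 × 450 × 1968 = 664.2 kN.
Tension yield (gross): A_g = 181×16 = 2896 mm². φR_n = 0.90 × 345 × 2896 = 899.2 kN.
Block shear: shear path 2×[52+1×91] = 2×143 mm, A_gv = 4576, A_nv = 2×(143 − 1.5×29)×16 = 3184 mm²; tension across gage: (73 − 1×29)×16 = 704 mm². R_n = min(0.6×450×3184, 0.6×345×4576) + 1.0×450×704 = min(859.68, 947.23) + 316.8 = 1176.5 kN. φR_n = 0.75 × 1176.5 = 882.4 kN.
Governing: min(504.9, 1121.0, 664.2, 899.2, 882.4) = 504.9 kN → bolt shear.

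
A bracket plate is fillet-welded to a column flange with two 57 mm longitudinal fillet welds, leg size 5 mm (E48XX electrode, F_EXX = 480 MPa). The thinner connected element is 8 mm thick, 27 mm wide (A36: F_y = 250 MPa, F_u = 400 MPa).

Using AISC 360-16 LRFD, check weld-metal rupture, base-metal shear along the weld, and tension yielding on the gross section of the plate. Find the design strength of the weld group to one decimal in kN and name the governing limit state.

Weld metal: throat = 0.707×5 = 3.535 mm, L = 2×57 = 114 mm. φR_n = 0.75 × 0.6 × 480 × 3.535 × 114 = 87.0 kN.
Base metal shear (8 mm plate): yield φR_n = 1.0×0.6×250×8×114 = 136.8 kN; rupture φR_n = 0.75×0.6×400×8×114 = 164.2 kN; take 136.8 kN (yield).
Tension yield (gross): A_g = 27×8 = 216 mm². φR_n = 0.90 × 250 × 216 = 48.6 kN.
Governing: min(87.0, 136.8, 48.6) = 48.6 kN → gross-section yield.

48.6 kN (gross-section yield governs)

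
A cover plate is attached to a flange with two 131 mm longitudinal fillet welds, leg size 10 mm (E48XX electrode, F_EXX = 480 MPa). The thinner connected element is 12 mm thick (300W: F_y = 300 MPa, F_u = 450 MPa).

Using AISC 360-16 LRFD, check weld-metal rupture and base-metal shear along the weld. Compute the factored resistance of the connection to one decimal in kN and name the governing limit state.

Weld metal: throat = 0.707×10 = 7.07 mm, L = 2×131 = 262 mm. φR_n = 0.75 × 0.6 × 480 × 7.07 × 262 = 400.1 kN.
Base metal shear (12 mm plate): yield φR_n = 1.0×0.6×300×12×262 = 565.9 kN; rupture φR_n = 0.75×0.6×450×12×262 = 636.7 kN; take 565.9 kN (yield).
Governing: min(400.1, 565.9) = 400.1 kN → weld metal.

400.1 kN (weld metal governs)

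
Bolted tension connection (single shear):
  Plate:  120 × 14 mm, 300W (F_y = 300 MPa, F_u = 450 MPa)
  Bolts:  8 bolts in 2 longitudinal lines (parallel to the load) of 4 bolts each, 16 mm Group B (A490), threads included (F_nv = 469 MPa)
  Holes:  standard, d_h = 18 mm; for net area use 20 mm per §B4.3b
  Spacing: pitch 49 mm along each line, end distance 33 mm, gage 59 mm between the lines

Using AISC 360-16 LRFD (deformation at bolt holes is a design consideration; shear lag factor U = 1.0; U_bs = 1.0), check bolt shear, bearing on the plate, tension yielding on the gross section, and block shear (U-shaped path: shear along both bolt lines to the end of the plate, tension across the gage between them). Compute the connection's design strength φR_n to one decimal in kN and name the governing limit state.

453.6 kN (gross-section yield governs)

Bolt shear: A_b = π(16)²/4 = 201.06 mm². φR_n = 0.75 × 469 × 201.06 × 8 × 1 = 565.8 kN.
Bearing (14 mm plate, F_u = 450 MPa): end bolts L_c = 33 − 18/2 = 24, R_n = min(1.2×24×14×450, 2.4×16×14×450) = 181.44 kN/bolt; interior L_c = 49 − 18 = 31, R_n = 234.36 kN/bolt. φR_n = 0.75 × (2×181.44 + 6×234.36) = 1326.8 kN.
Tension yield (gross): A_g = 120×14 = 1680 mm². φR_n = 0.90 × 300 × 1680 = 453.6 kN.
Block shear: shear path 2×[33+3×49] = 2×180 mm, A_gv = 5040, A_nv = 2×(180 − 3.5×20)×14 = 3080 mm²; tension across gage: (59 − 1×20)×14 = 546 mm². R_n = min(0.6×450×3080, 0.6×300×5040) + 1.0×450×546 = min(831.6, 907.2) + 245.7 = 1077.3 kN. φR_n = 0.75 × 1077.3 = 808.0 kN.
Governing: min(565.8, 1326.8, 453.6, 808.0) = 453.6 kN → gross-section yield.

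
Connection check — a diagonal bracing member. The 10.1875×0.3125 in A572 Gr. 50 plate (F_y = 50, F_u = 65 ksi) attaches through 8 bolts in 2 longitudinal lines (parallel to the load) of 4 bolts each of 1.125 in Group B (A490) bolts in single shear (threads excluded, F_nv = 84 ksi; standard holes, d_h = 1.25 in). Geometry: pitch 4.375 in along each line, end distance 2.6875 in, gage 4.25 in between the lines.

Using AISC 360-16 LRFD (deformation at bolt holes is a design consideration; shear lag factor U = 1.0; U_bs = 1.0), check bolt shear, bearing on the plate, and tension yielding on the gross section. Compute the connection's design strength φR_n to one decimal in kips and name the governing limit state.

143.3 kips (gross-section yield governs)

Bolt shear: A_b = π(1.125)²/4 = 0.99402 in². φR_n = 0.75 × 84 × 0.99402 × 8 × 1 = 501.0 kips.
Bearing (0.3125 in plate, F_u = 65 ksi): end bolts L_c = 2.6875 − 1.25/2 = 2.0625, R_n = min(1.2×2.0625×0.3125×65, 2.4×1.125×0.3125×65) = 50.273 kips/bolt; interior L_c = 4.375 − 1.25 = 3.125, R_n = 54.844 kips/bolt. φR_n = 0.75 × (2×50.273 + 6×54.844) = 322.2 kips.
Tension yield (gross): A_g = 10.1875×0.3125 = 3.1836 in². φR_n = 0.90 × 50 × 3.1836 = 143.3 kips.
Governing: min(501.0, 322.2, 143.3) = 143.3 kips → gross-section yield.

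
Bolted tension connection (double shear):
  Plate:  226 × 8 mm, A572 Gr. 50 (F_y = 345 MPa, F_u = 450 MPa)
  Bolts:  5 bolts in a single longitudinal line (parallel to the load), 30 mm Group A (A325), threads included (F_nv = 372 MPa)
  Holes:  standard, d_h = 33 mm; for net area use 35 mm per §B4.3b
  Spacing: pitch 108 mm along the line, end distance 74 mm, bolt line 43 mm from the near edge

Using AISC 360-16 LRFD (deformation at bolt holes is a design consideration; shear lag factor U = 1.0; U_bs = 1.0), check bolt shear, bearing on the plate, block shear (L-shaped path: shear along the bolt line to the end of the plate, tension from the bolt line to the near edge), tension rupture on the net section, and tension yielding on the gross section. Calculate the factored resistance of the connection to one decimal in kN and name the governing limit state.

515.7 kN (net-section rupture governs)

Bolt shear: A_b = π(30)²/4 = 706.86 mm². φR_n = 0.75 × 372 × 706.86 × 5 × 2 = 1972.1 kN.
Bearing (8 mm plate, F_u = 450 MPa): end bolts L_c = 74 − 33/2 = 57.5, R_n = min(1.2×57.5×8×450, 2.4×30×8×450) = 248.4 kN/bolt; interior L_c = 108 − 33 = 75, R_n = 259.2 kN/bolt. φR_n = 0.75 × (1×248.4 + 4×259.2) = 963.9 kN.
Block shear: shear path 1×[74+4×108] = 1×506 mm, A_gv = 4048, A_nv = 1×(506 − 4.5×35)×8 = 2788 mm²; tension to near edge: (43 − 0.5×35)×8 = 204 mm². R_n = min(0.6×450×2788, 0.6×345×4048) + 1.0×450×204 = min(752.76, 837.94) + 91.8 = 844.56 kN. φR_n = 0.75 × 844.56 = 633.4 kN.
Tension rupture (net): A_n = (226 − 1×35)×8 = 1528 mm² (U = 1.0, A_e = A_n). φR_n = 0.75 × 450 × 1528 = 515.7 kN.
Tension yield (gross): A_g = 226×8 = 1808 mm². φR_n = 0.90 × 345 × 1808 = 561.4 kN.
Governing: min(1972.1, 963.9, 633.4, 515.7, 561.4) = 515.7 kN → net-section rupture.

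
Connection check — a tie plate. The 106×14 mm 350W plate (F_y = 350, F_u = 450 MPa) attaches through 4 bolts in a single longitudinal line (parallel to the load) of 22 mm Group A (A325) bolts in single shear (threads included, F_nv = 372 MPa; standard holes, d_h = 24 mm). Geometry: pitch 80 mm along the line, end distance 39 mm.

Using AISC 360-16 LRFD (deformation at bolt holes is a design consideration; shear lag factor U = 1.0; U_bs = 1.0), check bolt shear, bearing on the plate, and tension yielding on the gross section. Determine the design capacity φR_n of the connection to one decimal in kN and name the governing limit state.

Bolt shear: A_b = π(22)²/4 = 380.13 mm². φR_n = 0.75 × 372 × 380.13 × 4 × 1 = 424.2 kN.
Bearing (14 mm plate, F_u = 450 MPa): end bolts L_c = 39 − 24/2 = 27, R_n = min(1.2×27×14×450, 2.4×22×14×450) = 204.12 kN/bolt; interior L_c = 80 − 24 = 56, R_n = 332.64 kN/bolt. φR_n = 0.75 × (1×204.12 + 3×332.64) = 901.5 kN.
Tension yield (gross): A_g = 106×14 = 1484 mm². φR_n = 0.90 × 350 × 1484 = 467.5 kN.
Governing: min(424.2, 901.5, 467.5) = 424.2 kN → bolt shear.

424.2 kN (bolt shear governs)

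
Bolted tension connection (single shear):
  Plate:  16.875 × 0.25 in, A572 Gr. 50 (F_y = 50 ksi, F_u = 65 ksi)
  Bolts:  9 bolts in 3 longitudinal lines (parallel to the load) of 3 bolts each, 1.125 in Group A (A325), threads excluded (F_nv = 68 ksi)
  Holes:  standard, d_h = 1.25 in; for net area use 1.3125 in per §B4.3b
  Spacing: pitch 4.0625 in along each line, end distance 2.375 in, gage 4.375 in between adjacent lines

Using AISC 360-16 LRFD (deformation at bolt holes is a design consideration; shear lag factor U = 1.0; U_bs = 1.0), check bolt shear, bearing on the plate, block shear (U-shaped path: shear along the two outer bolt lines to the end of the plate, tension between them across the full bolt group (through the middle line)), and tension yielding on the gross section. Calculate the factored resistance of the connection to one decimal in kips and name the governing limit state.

Bolt shear: A_b = π(1.125)²/4 = 0.99402 in². φR_n = 0.75 × 68 × 0.99402 × 9 × 1 = 456.3 kips.
Bearing (0.25 in plate, F_u = 65 ksi): end bolts L_c = 2.375 − 1.25/2 = 1.75, R_n = min(1.2×1.75×0.25×65, 2.4×1.125×0.25×65) = 34.125 kips/bolt; interior L_c = 4.0625 − 1.25 = 2.8125, R_n = 43.875 kips/bolt. φR_n = 0.75 × (3×34.125 + 6×43.875) = 274.2 kips.
Block shear: shear path 2×[2.375+2×4.0625] = 2×10.5 in, A_gv = 5.25, A_nv = 2×(10.5 − 2.5×1.3125)×0.25 = 3.6094 in²; tension across gage: (8.75 − 2×1.3125)×0.25 = 1.5313 in². R_n = min(0.6×65×3.6094, 0.6×50×5.25) + 1.0×65×1.5313 = min(140.77, 157.5) + 99.535 = 240.31 kips. φR_n = 0.75 × 240.31 = 180.2 kips.
Tension yield (gross): A_g = 16.875×0.25 = 4.2188 in². φR_n = 0.90 × 50 × 4.2188 = 189.8 kips.
Governing: min(456.3, 274.2, 180.2, 189.8) = 180.2 kips → block shear.

180.2 kips (block shear governs)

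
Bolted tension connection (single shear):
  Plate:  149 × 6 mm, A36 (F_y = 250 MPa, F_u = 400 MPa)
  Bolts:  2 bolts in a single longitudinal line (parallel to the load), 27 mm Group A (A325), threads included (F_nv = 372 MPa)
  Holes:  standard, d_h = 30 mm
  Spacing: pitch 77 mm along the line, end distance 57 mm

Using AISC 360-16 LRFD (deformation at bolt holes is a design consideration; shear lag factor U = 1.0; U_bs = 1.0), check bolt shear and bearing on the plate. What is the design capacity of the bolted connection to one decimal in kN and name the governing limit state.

Bolt shear: A_b = π(27)²/4 = 572.56 mm². φR_n = 0.75 × 372 × 572.56 × 2 × 1 = 319.5 kN.
Bearing (6 mm plate, F_u = 400 MPa): end bolts L_c = 57 − 30/2 = 42, R_n = min(1.2×42×6×400, 2.4×27×6×400) = 120.96 kN/bolt; interior L_c = 77 − 30 = 47, R_n = 135.36 kN/bolt. φR_n = 0.75 × (1×120.96 + 1×135.36) = 192.2 kN.
Governing: min(319.5, 192.2) = 192.2 kN → bearing.

192.2 kN (bearing governs)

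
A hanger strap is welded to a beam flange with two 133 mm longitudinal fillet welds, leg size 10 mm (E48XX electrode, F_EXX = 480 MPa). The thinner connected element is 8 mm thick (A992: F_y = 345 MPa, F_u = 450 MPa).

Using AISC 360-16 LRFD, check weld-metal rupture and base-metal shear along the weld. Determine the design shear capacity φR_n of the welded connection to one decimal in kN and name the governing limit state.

406.2 kN (weld metal governs)

Weld metal: throat = 0.707×10 = 7.07 mm, L = 2×133 = 266 mm. φR_n = 0.75 × 0.6 × 480 × 7.07 × 266 = 406.2 kN.
Base metal shear (8 mm plate): yield φR_n = 1.0×0.6×345×8×266 = 440.5 kN; rupture φR_n = 0.75×0.6×450×8×266 = 430.9 kN; take 430.9 kN (rupture).
Governing: min(406.2, 430.9) = 406.2 kN → weld metal.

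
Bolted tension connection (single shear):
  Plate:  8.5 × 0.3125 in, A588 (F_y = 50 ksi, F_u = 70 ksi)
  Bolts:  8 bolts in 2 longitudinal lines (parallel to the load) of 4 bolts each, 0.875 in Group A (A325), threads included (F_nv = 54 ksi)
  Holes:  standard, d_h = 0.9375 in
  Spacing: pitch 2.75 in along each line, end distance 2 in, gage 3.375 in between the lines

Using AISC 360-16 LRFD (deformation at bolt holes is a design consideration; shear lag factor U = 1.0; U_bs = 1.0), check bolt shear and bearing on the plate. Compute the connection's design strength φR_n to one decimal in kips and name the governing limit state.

Bolt shear: A_b = π(0.875)²/4 = 0.60132 in². φR_n = 0.75 × 54 × 0.60132 × 8 × 1 = 194.8 kips.
Bearing (0.3125 in plate, F_u = 70 ksi): end bolts L_c = 2 − 0.9375/2 = 1.53125, R_n = min(1.2×1.53125×0.3125×70, 2.4×0.875×0.3125×70) = 40.195 kips/bolt; interior L_c = 2.75 − 0.9375 = 1.8125, R_n = 45.938 kips/bolt. φR_n = 0.75 × (2×40.195 + 6×45.938) = 267.0 kips.
Governing: min(194.8, 267.0) = 194.8 kips → bolt shear.

194.8 kips (bolt shear governs)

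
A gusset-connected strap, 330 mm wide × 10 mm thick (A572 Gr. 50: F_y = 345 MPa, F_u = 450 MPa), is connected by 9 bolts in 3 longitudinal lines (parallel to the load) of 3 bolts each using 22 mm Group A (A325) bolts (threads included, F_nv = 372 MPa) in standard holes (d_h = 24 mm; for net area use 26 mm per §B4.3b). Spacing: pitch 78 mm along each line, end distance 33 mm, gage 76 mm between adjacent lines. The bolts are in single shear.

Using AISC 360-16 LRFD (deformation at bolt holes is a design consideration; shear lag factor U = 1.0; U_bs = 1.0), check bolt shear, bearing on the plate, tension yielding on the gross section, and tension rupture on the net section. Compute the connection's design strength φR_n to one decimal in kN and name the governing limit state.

Bolt shear: A_b = π(22)²/4 = 380.13 mm². φR_n = 0.75 × 372 × 380.13 × 9 × 1 = 954.5 kN.
Bearing (10 mm plate, F_u = 450 MPa): end bolts L_c = 33 − 24/2 = 21, R_n = min(1.2×21×10×450, 2.4×22×10×450) = 113.4 kN/bolt; interior L_c = 78 − 24 = 54, R_n = 237.6 kN/bolt. φR_n = 0.75 × (3×113.4 + 6×237.6) = 1324.4 kN.
Tension yield (gross): A_g = 330×10 = 3300 mm². φR_n = 0.90 × 345 × 3300 = 1024.7 kN.
Tension rupture (net): A_n = (330 − 3×26)×10 = 2520 mm² (U = 1.0, A_e = A_n). φR_n = 0.75 × 450 × 2520 = 850.5 kN.
Governing: min(954.5, 1324.4, 1024.7, 850.5) = 850.5 kN → net-section rupture.

850.5 kN (net-section rupture governs)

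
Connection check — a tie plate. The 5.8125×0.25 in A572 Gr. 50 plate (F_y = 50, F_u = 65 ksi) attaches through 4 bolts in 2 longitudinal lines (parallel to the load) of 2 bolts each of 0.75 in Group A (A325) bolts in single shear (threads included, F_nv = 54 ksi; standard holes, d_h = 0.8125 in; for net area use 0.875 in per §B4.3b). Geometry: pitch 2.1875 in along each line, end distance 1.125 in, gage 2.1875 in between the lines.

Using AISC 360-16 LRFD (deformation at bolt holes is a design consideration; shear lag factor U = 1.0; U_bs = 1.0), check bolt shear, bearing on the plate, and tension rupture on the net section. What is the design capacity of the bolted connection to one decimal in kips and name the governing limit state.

49.5 kips (net-section rupture governs)

Bolt shear: A_b = π(0.75)²/4 = 0.44179 in². φR_n = 0.75 × 54 × 0.44179 × 4 × 1 = 71.6 kips.
Bearing (0.25 in plate, F_u = 65 ksi): end bolts L_c = 1.125 − 0.8125/2 = 0.71875, R_n = min(1.2×0.71875×0.25×65, 2.4×0.75×0.25×65) = 14.016 kips/bolt; interior L_c = 2.1875 − 0.8125 = 1.375, R_n = 26.813 kips/bolt. φR_n = 0.75 × (2×14.016 + 2×26.813) = 61.2 kips.
Tension rupture (net): A_n = (5.8125 − 2×0.875)×0.25 = 1.0156 in² (U = 1.0, A_e = A_n). φR_n = 0.75 × 65 × 1.0156 = 49.5 kips.
Governing: min(71.6, 61.2, 49.5) = 49.5 kips → net-section rupture.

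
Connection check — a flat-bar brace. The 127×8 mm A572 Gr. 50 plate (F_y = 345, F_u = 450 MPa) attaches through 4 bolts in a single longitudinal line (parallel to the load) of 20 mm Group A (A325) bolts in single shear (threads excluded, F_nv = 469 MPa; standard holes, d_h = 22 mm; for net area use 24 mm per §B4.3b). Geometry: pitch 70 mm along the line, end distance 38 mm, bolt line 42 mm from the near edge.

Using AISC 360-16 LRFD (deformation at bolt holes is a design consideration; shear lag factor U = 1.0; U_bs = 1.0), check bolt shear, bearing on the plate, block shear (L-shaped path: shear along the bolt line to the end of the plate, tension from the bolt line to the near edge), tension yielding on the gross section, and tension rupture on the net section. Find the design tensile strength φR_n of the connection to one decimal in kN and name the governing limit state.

Bolt shear: A_b = π(20)²/4 = 314.16 mm². φR_n = 0.75 × 469 × 314.16 × 4 × 1 = 442.0 kN.
Bearing (8 mm plate, F_u = 450 MPa): end bolts L_c = 38 − 22/2 = 27, R_n = min(1.2×27×8×450, 2.4×20×8×450) = 116.64 kN/bolt; interior L_c = 70 − 22 = 48, R_n = 172.8 kN/bolt. φR_n = 0.75 × (1×116.64 + 3×172.8) = 476.3 kN.
Block shear: shear path 1×[38+3×70] = 1×248 mm, A_gv = 1984, A_nv = 1×(248 − 3.5×24)×8 = 1312 mm²; tension to near edge: (42 − 0.5×24)×8 = 240 mm². R_n = min(0.6×450×1312, 0.6×345×1984) + 1.0×450×240 = min(354.24, 410.69) + 108 = 462.24 kN. φR_n = 0.75 × 462.24 = 346.7 kN.
Tension yield (gross): A_g = 127×8 = 1016 mm². φR_n = 0.90 × 345 × 1016 = 315.5 kN.
Tension rupture (net): A_n = (127 − 1×24)×8 = 824 mm² (U = 1.0, A_e = A_n). φR_n = 0.75 × 450 × 824 = 278.1 kN.
Governing: min(442.0, 476.3, 346.7, 315.5, 278.1) = 278.1 kN → net-section rupture.

278.1 kN (net-section rupture governs)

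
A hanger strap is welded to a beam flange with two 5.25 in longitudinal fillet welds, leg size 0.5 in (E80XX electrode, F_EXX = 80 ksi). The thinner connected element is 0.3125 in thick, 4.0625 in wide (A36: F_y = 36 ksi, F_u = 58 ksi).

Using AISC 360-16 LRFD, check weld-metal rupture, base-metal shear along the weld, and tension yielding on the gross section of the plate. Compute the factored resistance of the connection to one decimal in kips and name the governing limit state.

Weld metal: throat = 0.707×0.5 = 0.3535 in, L = 2×5.25 = 10.5 in. φR_n = 0.75 × 0.6 × 80 × 0.3535 × 10.5 = 133.6 kips.
Base metal shear (0.3125 in plate): yield φR_n = 1.0×0.6×36×0.3125×10.5 = 70.9 kips; rupture φR_n = 0.75×0.6×58×0.3125×10.5 = 85.6 kips; take 70.9 kips (yield).
Tension yield (gross): A_g = 4.0625×0.3125 = 1.2695 in². φR_n = 0.90 × 36 × 1.2695 = 41.1 kips.
Governing: min(133.6, 70.9, 41.1) = 41.1 kips → gross-section yield.

41.1 kips (gross-section yield governs)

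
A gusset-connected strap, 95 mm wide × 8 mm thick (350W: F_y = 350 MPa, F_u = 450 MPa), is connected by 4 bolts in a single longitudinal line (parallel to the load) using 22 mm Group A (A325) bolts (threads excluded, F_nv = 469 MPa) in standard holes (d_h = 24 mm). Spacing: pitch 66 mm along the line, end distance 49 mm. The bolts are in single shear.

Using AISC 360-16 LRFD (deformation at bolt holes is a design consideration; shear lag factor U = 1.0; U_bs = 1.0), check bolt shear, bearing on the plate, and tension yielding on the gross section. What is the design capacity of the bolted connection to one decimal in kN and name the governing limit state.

239.4 kN (gross-section yield governs)

Bolt shear: A_b = π(22)²/4 = 380.13 mm². φR_n = 0.75 × 469 × 380.13 × 4 × 1 = 534.8 kN.
Bearing (8 mm plate, F_u = 450 MPa): end bolts L_c = 49 − 24/2 = 37, R_n = min(1.2×37×8×450, 2.4×22×8×450) = 159.84 kN/bolt; interior L_c = 66 − 24 = 42, R_n = 181.44 kN/bolt. φR_n = 0.75 × (1×159.84 + 3×181.44) = 528.1 kN.
Tension yield (gross): A_g = 95×8 = 760 mm². φR_n = 0.90 × 350 × 760 = 239.4 kN.
Governing: min(534.8, 528.1, 239.4) = 239.4 kN → gross-section yield.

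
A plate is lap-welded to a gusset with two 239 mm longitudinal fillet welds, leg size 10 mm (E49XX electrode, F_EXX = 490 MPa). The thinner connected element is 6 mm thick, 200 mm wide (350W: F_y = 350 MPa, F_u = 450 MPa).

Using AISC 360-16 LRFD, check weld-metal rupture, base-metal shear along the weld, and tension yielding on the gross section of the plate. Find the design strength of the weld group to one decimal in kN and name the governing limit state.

Weld metal: throat = 0.707×10 = 7.07 mm, L = 2×239 = 478 mm. φR_n = 0.75 × 0.6 × 490 × 7.07 × 478 = 745.2 kN.
Base metal shear (6 mm plate): yield φR_n = 1.0×0.6×350×6×478 = 602.3 kN; rupture φR_n = 0.75×0.6×450×6×478 = 580.8 kN; take 580.8 kN (rupture).
Tension yield (gross): A_g = 200×6 = 1200 mm². φR_n = 0.90 × 350 × 1200 = 378.0 kN.
Governing: min(745.2, 580.8, 378.0) = 378.0 kN → gross-section yield.

378.0 kN (gross-section yield governs)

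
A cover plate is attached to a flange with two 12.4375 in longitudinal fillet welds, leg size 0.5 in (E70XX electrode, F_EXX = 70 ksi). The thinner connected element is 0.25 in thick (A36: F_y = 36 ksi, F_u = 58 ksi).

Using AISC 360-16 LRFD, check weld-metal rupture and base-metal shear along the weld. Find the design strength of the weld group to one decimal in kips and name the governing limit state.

Weld metal: throat = 0.707×0.5 = 0.3535 in, L = 2×12.4375 = 24.875 in. φR_n = 0.75 × 0.6 × 70 × 0.3535 × 24.875 = 277.0 kips.
Base metal shear (0.25 in plate): yield φR_n = 1.0×0.6×36×0.25×24.875 = 134.3 kips; rupture φR_n = 0.75×0.6×58×0.25×24.875 = 162.3 kips; take 134.3 kips (yield).
Governing: min(277.0, 134.3) = 134.3 kips → base-metal shear.

134.3 kips (base-metal shear governs)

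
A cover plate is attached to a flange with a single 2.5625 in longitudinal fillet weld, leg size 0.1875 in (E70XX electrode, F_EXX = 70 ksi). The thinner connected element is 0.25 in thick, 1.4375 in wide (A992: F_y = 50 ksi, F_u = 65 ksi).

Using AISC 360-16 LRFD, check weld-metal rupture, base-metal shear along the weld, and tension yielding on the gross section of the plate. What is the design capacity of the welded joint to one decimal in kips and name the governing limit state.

10.7 kips (weld metal governs)

Weld metal: throat = 0.707×0.1875 = 0.13256 in, L = 2.5625 in. φR_n = 0.75 × 0.6 × 70 × 0.13256 × 2.5625 = 10.7 kips.
Base metal shear (0.25 in plate): yield φR_n = 1.0×0.6×50×0.25×2.5625 = 19.2 kips; rupture φR_n = 0.75×0.6×65×0.25×2.5625 = 18.7 kips; take 18.7 kips (rupture).
Tension yield (gross): A_g = 1.4375×0.25 = 0.35938 in². φR_n = 0.90 × 50 × 0.35938 = 16.2 kips.
Governing: min(10.7, 18.7, 16.2) = 10.7 kips → weld metal.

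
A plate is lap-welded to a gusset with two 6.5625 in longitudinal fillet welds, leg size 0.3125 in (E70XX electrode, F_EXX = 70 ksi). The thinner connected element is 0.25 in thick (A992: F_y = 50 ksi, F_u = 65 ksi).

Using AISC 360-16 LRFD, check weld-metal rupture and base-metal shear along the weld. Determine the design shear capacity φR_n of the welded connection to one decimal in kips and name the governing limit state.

Weld metal: throat = 0.707×0.3125 = 0.22094 in, L = 2×6.5625 = 13.125 in. φR_n = 0.75 × 0.6 × 70 × 0.22094 × 13.125 = 91.3 kips.
Base metal shear (0.25 in plate): yield φR_n = 1.0×0.6×50×0.25×13.125 = 98.4 kips; rupture φR_n = 0.75×0.6×65×0.25×13.125 = 96.0 kips; take 96.0 kips (rupture).
Governing: min(91.3, 96.0) = 91.3 kips → weld metal.

91.3 kips (weld metal governs)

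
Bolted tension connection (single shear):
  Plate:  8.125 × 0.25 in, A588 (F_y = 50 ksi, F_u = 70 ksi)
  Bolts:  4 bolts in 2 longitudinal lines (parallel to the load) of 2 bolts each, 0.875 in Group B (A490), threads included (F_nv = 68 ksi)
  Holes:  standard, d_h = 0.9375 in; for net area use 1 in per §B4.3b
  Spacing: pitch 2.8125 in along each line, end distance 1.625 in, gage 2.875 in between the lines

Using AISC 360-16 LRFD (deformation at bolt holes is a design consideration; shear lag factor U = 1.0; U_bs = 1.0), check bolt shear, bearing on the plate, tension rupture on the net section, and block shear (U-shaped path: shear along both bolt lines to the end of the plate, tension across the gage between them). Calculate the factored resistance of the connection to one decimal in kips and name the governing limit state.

70.9 kips (block shear governs)

Bolt shear: A_b = π(0.875)²/4 = 0.60132 in². φR_n = 0.75 × 68 × 0.60132 × 4 × 1 = 122.7 kips.
Bearing (0.25 in plate, F_u = 70 ksi): end bolts L_c = 1.625 − 0.9375/2 = 1.15625, R_n = min(1.2×1.15625×0.25×70, 2.4×0.875×0.25×70) = 24.281 kips/bolt; interior L_c = 2.8125 − 0.9375 = 1.875, R_n = 36.75 kips/bolt. φR_n = 0.75 × (2×24.281 + 2×36.75) = 91.5 kips.
Tension rupture (net): A_n = (8.125 − 2×1)×0.25 = 1.5313 in² (U = 1.0, A_e = A_n). φR_n = 0.75 × 70 × 1.5313 = 80.4 kips.
Block shear: shear path 2×[1.625+1×2.8125] = 2×4.4375 in, A_gv = 2.2188, A_nv = 2×(4.4375 − 1.5×1)×0.25 = 1.4688 in²; tension across gage: (2.875 − 1×1)×0.25 = 0.46875 in². R_n = min(0.6×70×1.4688, 0.6×50×2.2188) + 1.0×70×0.46875 = min(61.69, 66.564) + 32.813 = 94.503 kips. φR_n = 0.75 × 94.503 = 70.9 kips.
Governing: min(122.7, 91.5, 80.4, 70.9) = 70.9 kips → block shear.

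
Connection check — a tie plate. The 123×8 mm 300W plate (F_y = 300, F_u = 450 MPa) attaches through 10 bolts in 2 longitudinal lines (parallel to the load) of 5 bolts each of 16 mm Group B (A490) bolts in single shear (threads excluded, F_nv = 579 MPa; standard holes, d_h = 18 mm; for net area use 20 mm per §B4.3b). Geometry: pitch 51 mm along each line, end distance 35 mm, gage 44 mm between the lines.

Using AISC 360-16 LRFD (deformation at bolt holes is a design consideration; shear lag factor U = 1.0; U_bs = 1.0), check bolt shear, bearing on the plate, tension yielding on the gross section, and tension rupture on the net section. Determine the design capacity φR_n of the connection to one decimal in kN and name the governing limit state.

Bolt shear: A_b = π(16)²/4 = 201.06 mm². φR_n = 0.75 × 579 × 201.06 × 10 × 1 = 873.1 kN.
Bearing (8 mm plate, F_u = 450 MPa): end bolts L_c = 35 − 18/2 = 26, R_n = min(1.2×26×8×450, 2.4×16×8×450) = 112.32 kN/bolt; interior L_c = 51 − 18 = 33, R_n = 138.24 kN/bolt. φR_n = 0.75 × (2×112.32 + 8×138.24) = 997.9 kN.
Tension yield (gross): A_g = 123×8 = 984 mm². φR_n = 0.90 × 300 × 984 = 265.7 kN.
Tension rupture (net): A_n = (123 − 2×20)×8 = 664 mm² (U = 1.0, A_e = A_n). φR_n = 0.75 × 450 × 664 = 224.1 kN.
Governing: min(873.1, 997.9, 265.7, 224.1) = 224.1 kN → net-section rupture.

224.1 kN (net-section rupture governs)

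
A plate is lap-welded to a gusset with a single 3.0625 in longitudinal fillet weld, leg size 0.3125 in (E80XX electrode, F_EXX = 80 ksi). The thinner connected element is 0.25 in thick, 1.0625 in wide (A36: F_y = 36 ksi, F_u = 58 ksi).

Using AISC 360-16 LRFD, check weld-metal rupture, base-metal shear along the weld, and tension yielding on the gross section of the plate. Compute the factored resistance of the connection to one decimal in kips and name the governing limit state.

8.6 kips (gross-section yield governs)

Weld metal: throat = 0.707×0.3125 = 0.22094 in, L = 3.0625 in. φR_n = 0.75 × 0.6 × 80 × 0.22094 × 3.0625 = 24.4 kips.
Base metal shear (0.25 in plate): yield φR_n = 1.0×0.6×36×0.25×3.0625 = 16.5 kips; rupture φR_n = 0.75×0.6×58×0.25×3.0625 = 20.0 kips; take 16.5 kips (yield).
Tension yield (gross): A_g = 1.0625×0.25 = 0.26563 in². φR_n = 0.90 × 36 × 0.26563 = 8.6 kips.
Governing: min(24.4, 16.5, 8.6) = 8.6 kips → gross-section yield.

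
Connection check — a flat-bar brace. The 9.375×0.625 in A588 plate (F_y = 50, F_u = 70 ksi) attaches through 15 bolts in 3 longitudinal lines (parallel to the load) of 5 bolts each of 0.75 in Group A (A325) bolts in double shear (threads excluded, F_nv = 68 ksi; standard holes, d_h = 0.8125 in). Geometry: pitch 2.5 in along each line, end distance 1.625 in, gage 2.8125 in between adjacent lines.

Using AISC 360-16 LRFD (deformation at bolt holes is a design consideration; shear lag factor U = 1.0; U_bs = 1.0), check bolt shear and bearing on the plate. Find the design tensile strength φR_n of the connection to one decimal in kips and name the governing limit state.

675.9 kips (bolt shear governs)

Bolt shear: A_b = π(0.75)²/4 = 0.44179 in². φR_n = 0.75 × 68 × 0.44179 × 15 × 2 = 675.9 kips.
Bearing (0.625 in plate, F_u = 70 ksi): end bolts L_c = 1.625 − 0.8125/2 = 1.21875, R_n = min(1.2×1.21875×0.625×70, 2.4×0.75×0.625×70) = 63.984 kips/bolt; interior L_c = 2.5 − 0.8125 = 1.6875, R_n = 78.75 kips/bolt. φR_n = 0.75 × (3×63.984 + 12×78.75) = 852.7 kips.
Governing: min(675.9, 852.7) = 675.9 kips → bolt shear.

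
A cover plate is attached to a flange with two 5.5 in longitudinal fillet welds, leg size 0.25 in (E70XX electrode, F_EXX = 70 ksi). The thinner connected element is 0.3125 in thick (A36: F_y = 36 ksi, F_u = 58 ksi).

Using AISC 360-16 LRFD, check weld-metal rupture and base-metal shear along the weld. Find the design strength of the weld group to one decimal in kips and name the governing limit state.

Weld metal: throat = 0.707×0.25 = 0.17675 in, L = 2×5.5 = 11 in. φR_n = 0.75 × 0.6 × 70 × 0.17675 × 11 = 61.2 kips.
Base metal shear (0.3125 in plate): yield φR_n = 1.0×0.6×36×0.3125×11 = 74.3 kips; rupture φR_n = 0.75×0.6×58×0.3125×11 = 89.7 kips; take 74.3 kips (yield).
Governing: min(61.2, 74.3) = 61.2 kips → weld metal.

61.2 kips (weld metal governs)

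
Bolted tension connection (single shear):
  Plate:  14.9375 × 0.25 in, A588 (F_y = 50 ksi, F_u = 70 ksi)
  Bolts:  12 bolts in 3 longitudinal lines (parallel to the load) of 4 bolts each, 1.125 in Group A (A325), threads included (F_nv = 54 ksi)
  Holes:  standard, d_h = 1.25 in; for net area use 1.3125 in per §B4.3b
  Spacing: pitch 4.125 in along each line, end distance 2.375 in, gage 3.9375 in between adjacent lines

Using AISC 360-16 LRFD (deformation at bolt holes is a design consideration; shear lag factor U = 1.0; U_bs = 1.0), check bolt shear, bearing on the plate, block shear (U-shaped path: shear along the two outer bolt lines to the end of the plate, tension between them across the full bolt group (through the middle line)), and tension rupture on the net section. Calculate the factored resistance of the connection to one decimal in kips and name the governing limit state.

Bolt shear: A_b = π(1.125)²/4 = 0.99402 in². φR_n = 0.75 × 54 × 0.99402 × 12 × 1 = 483.1 kips.
Bearing (0.25 in plate, F_u = 70 ksi): end bolts L_c = 2.375 − 1.25/2 = 1.75, R_n = min(1.2×1.75×0.25×70, 2.4×1.125×0.25×70) = 36.75 kips/bolt; interior L_c = 4.125 − 1.25 = 2.875, R_n = 47.25 kips/bolt. φR_n = 0.75 × (3×36.75 + 9×47.25) = 401.6 kips.
Block shear: shear path 2×[2.375+3×4.125] = 2×14.75 in, A_gv = 7.375, A_nv = 2×(14.75 − 3.5×1.3125)×0.25 = 5.0781 in²; tension across gage: (7.875 − 2×1.3125)×0.25 = 1.3125 in². R_n = min(0.6×70×5.0781, 0.6×50×7.375) + 1.0×70×1.3125 = min(213.28, 221.25) + 91.875 = 305.16 kips. φR_n = 0.75 × 305.16 = 228.9 kips.
Tension rupture (net): A_n = (14.9375 − 3×1.3125)×0.25 = 2.75 in² (U = 1.0, A_e = A_n). φR_n = 0.75 × 70 × 2.75 = 144.4 kips.
Governing: min(483.1, 401.6, 228.9, 144.4) = 144.4 kips → net-section rupture.

144.4 kips (net-section rupture governs)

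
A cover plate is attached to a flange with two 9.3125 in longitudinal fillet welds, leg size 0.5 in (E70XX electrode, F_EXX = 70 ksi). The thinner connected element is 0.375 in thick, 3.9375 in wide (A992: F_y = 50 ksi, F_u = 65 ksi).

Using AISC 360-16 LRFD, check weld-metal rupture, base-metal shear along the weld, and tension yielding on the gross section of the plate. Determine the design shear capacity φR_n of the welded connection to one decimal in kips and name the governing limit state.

Weld metal: throat = 0.707×0.5 = 0.3535 in, L = 2×9.3125 = 18.625 in. φR_n = 0.75 × 0.6 × 70 × 0.3535 × 18.625 = 207.4 kips.
Base metal shear (0.375 in plate): yield φR_n = 1.0×0.6×50×0.375×18.625 = 209.5 kips; rupture φR_n = 0.75×0.6×65×0.375×18.625 = 204.3 kips; take 204.3 kips (rupture).
Tension yield (gross): A_g = 3.9375×0.375 = 1.4766 in². φR_n = 0.90 × 50 × 1.4766 = 66.4 kips.
Governing: min(207.4, 204.3, 66.4) = 66.4 kips → gross-section yield.

66.4 kips (gross-section yield governs)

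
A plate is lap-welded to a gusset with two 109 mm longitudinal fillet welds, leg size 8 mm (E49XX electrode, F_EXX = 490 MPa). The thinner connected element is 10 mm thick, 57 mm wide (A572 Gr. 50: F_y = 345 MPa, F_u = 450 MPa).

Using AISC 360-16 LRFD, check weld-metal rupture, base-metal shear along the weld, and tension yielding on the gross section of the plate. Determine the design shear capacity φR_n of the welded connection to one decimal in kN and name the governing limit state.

Weld metal: throat = 0.707×8 = 5.656 mm, L = 2×109 = 218 mm. φR_n = 0.75 × 0.6 × 490 × 5.656 × 218 = 271.9 kN.
Base metal shear (10 mm plate): yield φR_n = 1.0×0.6×345×10×218 = 451.3 kN; rupture φR_n = 0.75×0.6×450×10×218 = 441.5 kN; take 441.5 kN (rupture).
Tension yield (gross): A_g = 57×10 = 570 mm². φR_n = 0.90 × 345 × 570 = 177.0 kN.
Governing: min(271.9, 441.5, 177.0) = 177.0 kN → gross-section yield.

177.0 kN (gross-section yield governs)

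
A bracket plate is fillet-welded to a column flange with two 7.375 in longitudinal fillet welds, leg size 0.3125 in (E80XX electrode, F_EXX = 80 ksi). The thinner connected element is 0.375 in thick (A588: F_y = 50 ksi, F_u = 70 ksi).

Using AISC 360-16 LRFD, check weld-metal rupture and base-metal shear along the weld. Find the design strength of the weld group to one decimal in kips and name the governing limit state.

117.3 kips (weld metal governs)

Weld metal: throat = 0.707×0.3125 = 0.22094 in, L = 2×7.375 = 14.75 in. φR_n = 0.75 × 0.6 × 80 × 0.22094 × 14.75 = 117.3 kips.
Base metal shear (0.375 in plate): yield φR_n = 1.0×0.6×50×0.375×14.75 = 165.9 kips; rupture φR_n = 0.75×0.6×70×0.375×14.75 = 174.2 kips; take 165.9 kips (yield).
Governing: min(117.3, 165.9) = 117.3 kips → weld metal.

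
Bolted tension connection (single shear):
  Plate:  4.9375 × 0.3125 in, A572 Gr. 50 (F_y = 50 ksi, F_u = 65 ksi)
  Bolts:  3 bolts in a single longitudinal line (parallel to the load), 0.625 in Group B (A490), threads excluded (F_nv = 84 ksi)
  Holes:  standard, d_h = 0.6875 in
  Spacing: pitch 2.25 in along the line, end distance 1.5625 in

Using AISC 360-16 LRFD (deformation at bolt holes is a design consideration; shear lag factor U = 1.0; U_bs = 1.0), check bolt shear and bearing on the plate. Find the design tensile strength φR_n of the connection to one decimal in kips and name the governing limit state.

Bolt shear: A_b = π(0.625)²/4 = 0.3068 in². φR_n = 0.75 × 84 × 0.3068 × 3 × 1 = 58.0 kips.
Bearing (0.3125 in plate, F_u = 65 ksi): end bolts L_c = 1.5625 − 0.6875/2 = 1.21875, R_n = min(1.2×1.21875×0.3125×65, 2.4×0.625×0.3125×65) = 29.707 kips/bolt; interior L_c = 2.25 − 0.6875 = 1.5625, R_n = 30.469 kips/bolt. φR_n = 0.75 × (1×29.707 + 2×30.469) = 68.0 kips.
Governing: min(58.0, 68.0) = 58.0 kips → bolt shear.

58.0 kips (bolt shear governs)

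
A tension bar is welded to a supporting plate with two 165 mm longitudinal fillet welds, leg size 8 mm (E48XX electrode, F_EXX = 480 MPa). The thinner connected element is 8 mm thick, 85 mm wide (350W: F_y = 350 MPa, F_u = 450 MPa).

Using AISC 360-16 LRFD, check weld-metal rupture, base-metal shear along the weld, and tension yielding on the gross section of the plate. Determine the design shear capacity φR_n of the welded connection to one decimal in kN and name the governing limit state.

214.2 kN (gross-section yield governs)

Weld metal: throat = 0.707×8 = 5.656 mm, L = 2×165 = 330 mm. φR_n = 0.75 × 0.6 × 480 × 5.656 × 330 = 403.2 kN.
Base metal shear (8 mm plate): yield φR_n = 1.0×0.6×350×8×330 = 554.4 kN; rupture φR_n = 0.75×0.6×450×8×330 = 534.6 kN; take 534.6 kN (rupture).
Tension yield (gross): A_g = 85×8 = 680 mm². φR_n = 0.90 × 350 × 680 = 214.2 kN.
Governing: min(403.2, 534.6, 214.2) = 214.2 kN → gross-section yield.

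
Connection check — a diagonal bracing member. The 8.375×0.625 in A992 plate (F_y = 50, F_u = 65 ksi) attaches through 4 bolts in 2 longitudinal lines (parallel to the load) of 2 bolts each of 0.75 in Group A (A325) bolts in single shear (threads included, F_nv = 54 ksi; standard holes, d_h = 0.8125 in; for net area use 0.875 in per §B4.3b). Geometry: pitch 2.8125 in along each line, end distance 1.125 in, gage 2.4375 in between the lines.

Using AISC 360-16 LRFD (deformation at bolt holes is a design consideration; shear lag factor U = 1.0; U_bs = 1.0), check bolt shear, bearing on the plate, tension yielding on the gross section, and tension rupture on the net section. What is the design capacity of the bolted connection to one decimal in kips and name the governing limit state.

Bolt shear: A_b = π(0.75)²/4 = 0.44179 in². φR_n = 0.75 × 54 × 0.44179 × 4 × 1 = 71.6 kips.
Bearing (0.625 in plate, F_u = 65 ksi): end bolts L_c = 1.125 − 0.8125/2 = 0.71875, R_n = min(1.2×0.71875×0.625×65, 2.4×0.75×0.625×65) = 35.039 kips/bolt; interior L_c = 2.8125 − 0.8125 = 2, R_n = 73.125 kips/bolt. φR_n = 0.75 × (2×35.039 + 2×73.125) = 162.2 kips.
Tension yield (gross): A_g = 8.375×0.625 = 5.2344 in². φR_n = 0.90 × 50 × 5.2344 = 235.5 kips.
Tension rupture (net): A_n = (8.375 − 2×0.875)×0.625 = 4.1406 in² (U = 1.0, A_e = A_n). φR_n = 0.75 × 65 × 4.1406 = 201.9 kips.
Governing: min(71.6, 162.2, 235.5, 201.9) = 71.6 kips → bolt shear.

71.6 kips (bolt shear governs)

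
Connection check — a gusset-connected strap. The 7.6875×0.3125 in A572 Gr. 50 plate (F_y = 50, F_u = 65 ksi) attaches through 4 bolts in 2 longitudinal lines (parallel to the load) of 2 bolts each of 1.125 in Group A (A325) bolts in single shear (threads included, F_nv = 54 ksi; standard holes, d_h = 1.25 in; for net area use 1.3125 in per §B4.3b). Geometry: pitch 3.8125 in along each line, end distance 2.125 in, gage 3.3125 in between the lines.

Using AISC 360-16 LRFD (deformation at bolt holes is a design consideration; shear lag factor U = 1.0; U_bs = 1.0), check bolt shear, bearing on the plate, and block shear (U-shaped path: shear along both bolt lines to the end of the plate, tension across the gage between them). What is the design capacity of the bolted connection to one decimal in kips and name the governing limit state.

103.0 kips (block shear governs)

Bolt shear: A_b = π(1.125)²/4 = 0.99402 in². φR_n = 0.75 × 54 × 0.99402 × 4 × 1 = 161.0 kips.
Bearing (0.3125 in plate, F_u = 65 ksi): end bolts L_c = 2.125 − 1.25/2 = 1.5, R_n = min(1.2×1.5×0.3125×65, 2.4×1.125×0.3125×65) = 36.563 kips/bolt; interior L_c = 3.8125 − 1.25 = 2.5625, R_n = 54.844 kips/bolt. φR_n = 0.75 × (2×36.563 + 2×54.844) = 137.1 kips.
Block shear: shear path 2×[2.125+1×3.8125] = 2×5.9375 in, A_gv = 3.7109, A_nv = 2×(5.9375 − 1.5×1.3125)×0.3125 = 2.4805 in²; tension across gage: (3.3125 − 1×1.3125)×0.3125 = 0.625 in². R_n = min(0.6×65×2.4805, 0.6×50×3.7109) + 1.0×65×0.625 = min(96.74, 111.33) + 40.625 = 137.37 kips. φR_n = 0.75 × 137.37 = 103.0 kips.
Governing: min(161.0, 137.1, 103.0) = 103.0 kips → block shear.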